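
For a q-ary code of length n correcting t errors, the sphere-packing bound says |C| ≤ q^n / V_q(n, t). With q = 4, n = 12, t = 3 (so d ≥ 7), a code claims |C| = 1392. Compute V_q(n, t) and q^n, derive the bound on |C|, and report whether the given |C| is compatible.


V_q(n, t) = 6571, q^n = 16777216, Hamming bound = 2553, |C| = 1392 ≤ bound (satisfied).

Step 1: Compute V_q(n, t) = Σ_{j=0}^3 C(n, j) (q−1)^j.
  j = 0: C(12,0)·(3)^0 = 1·1 = 1.
  j = 1: C(12,1)·(3)^1 = 12·3 = 36.
  j = 2: C(12,2)·(3)^2 = 66·9 = 594.
  j = 3: C(12,3)·(3)^3 = 220·27 = 5940.
  V_q(n, t) = 1 + 36 + 594 + 5940 = 6571.
Step 2: q^n = 4^12 = 16777216.
Step 3: Hamming bound ⌊q^n / V_q(n,t)⌋ = ⌊16777216/6571⌋ = 2553.
Step 4: Compare |C| = 1392 to 2553: satisfied.
The claimed |C| lies below the Hamming bound.


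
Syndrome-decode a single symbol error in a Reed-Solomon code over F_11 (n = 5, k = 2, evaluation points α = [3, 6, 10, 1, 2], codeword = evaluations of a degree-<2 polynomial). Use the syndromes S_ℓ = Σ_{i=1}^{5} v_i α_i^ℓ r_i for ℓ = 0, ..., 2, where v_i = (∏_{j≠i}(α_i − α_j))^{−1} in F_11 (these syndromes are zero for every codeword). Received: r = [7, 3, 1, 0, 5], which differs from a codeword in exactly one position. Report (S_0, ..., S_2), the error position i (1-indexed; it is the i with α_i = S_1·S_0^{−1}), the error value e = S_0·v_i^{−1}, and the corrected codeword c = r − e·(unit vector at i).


S = (7, 10, 8), error at position 1, error magnitude e = 8, c = [10, 3, 1, 0, 5].

Step 1: column multipliers v_i = (∏_{j≠i}(α_i − α_j))^{−1} mod 11.
  i = 1 (α = 3): (3−6)(3−10)(3−1)(3−2) = (−3)·(−7)·2·1 = 42 ≡ 9, so v_1 = 9^{−1} = 5 (mod 11).
  i = 2 (α = 6): (6−3)(6−10)(6−1)(6−2) = 3·(−4)·5·4 = −240 ≡ 2, so v_2 = 2^{−1} = 6 (mod 11).
  i = 3 (α = 10): (10−3)(10−6)(10−1)(10−2) = 7·4·9·8 = 2016 ≡ 3, so v_3 = 3^{−1} = 4 (mod 11).
  i = 4 (α = 1): (1−3)(1−6)(1−10)(1−2) = (−2)·(−5)·(−9)·(−1) = 90 ≡ 2, so v_4 = 2^{−1} = 6 (mod 11).
  i = 5 (α = 2): (2−3)(2−6)(2−10)(2−1) = (−1)·(−4)·(−8)·1 = −32 ≡ 1, so v_5 = 1^{−1} = 1 (mod 11).
  v = [5, 6, 4, 6, 1].
Step 2: syndromes of r = [7, 3, 1, 0, 5] (all sums mod 11).
  S_0 = Σ v_i r_i = 5·7 + 6·3 + 4·1 + 6·0 + 1·5 = 62 ≡ 7.
  S_1 = Σ v_i α_i r_i = 5·3·7 + 6·6·3 + 4·10·1 + 6·1·0 + 1·2·5 = 263 ≡ 10.
  α_i^2 mod 11 = [9, 3, 1, 1, 4].
  S_2 = Σ v_i α_i^2 r_i = 5·9·7 + 6·3·3 + 4·1·1 + 6·1·0 + 1·4·5 = 393 ≡ 8.
  S = (7, 10, 8) ≠ 0, so r is not a codeword (an error is present).
Step 3: locate the error. For a single error e at position i, S_ℓ = v_i·e·α_i^ℓ, so α_err = S_1/S_0.
  S_0^{−1} = 7^{−1} = 8 (mod 11), so α_err = 10·8 = 80 ≡ 3 = α_1. Error position i = 1.
  Consistency check: S_2/S_1 = 8·10 = 80 ≡ 3 = α_err ✓ (single-error assumption holds).
Step 4: error magnitude e = S_0/v_1 = S_0·∏_{j≠1}(α_1 − α_j) = 7·9 = 63 ≡ 8 (mod 11).
Step 5: correct position 1: c_1 = r_1 − e = 7 − 8 ≡ 10 (mod 11). Hence c = [10, 3, 1, 0, 5].
  Check: interpolating c through the α_i gives m(x) = 6 + 5·x (degree < 2) with m(α_i) = c_i for every i, so c is indeed a codeword.


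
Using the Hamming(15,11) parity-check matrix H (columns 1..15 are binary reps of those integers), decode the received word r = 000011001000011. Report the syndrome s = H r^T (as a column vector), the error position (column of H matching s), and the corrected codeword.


s = (1, 0, 1, 1)^T, error position = 11, corrected codeword c = 000011001010011

Compute s = H r^T mod 2 one row at a time:
  s_1 = 0 + 1 + 0 + 0 + 0 + 0 + 1 + 1 = 3 ≡ 1 (mod 2).
  s_2 = 0 + 1 + 1 + 0 + 0 + 0 + 1 + 1 = 4 ≡ 0 (mod 2).
  s_3 = 0 + 0 + 1 + 0 + 0 + 0 + 1 + 1 = 3 ≡ 1 (mod 2).
  s_4 = 0 + 0 + 1 + 0 + 1 + 0 + 0 + 1 = 3 ≡ 1 (mod 2).
s = (1, 0, 1, 1)^T — this equals column 11 of H (binary 1011), so error is at position 11.
Correct: flip bit 11 of r = 000011001000011 to get c = 000011001010011.


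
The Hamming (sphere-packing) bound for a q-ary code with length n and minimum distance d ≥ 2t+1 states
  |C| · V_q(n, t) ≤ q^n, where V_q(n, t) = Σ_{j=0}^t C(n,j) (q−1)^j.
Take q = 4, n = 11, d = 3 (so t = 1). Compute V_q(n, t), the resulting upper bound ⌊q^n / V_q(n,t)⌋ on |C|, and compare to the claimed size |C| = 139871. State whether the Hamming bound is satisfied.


V_q(n, t) = 34, q^n = 4194304, Hamming bound = 123361, |C| = 139871 > bound (violated).

Step 1: Compute V_q(n, t) = Σ_{j=0}^1 C(n, j) (q−1)^j.
  j = 0: C(11,0)·(3)^0 = 1·1 = 1.
  j = 1: C(11,1)·(3)^1 = 11·3 = 33.
  V_q(n, t) = 1 + 33 = 34.
Step 2: q^n = 4^11 = 4194304.
Step 3: Hamming bound ⌊q^n / V_q(n,t)⌋ = ⌊4194304/34⌋ = 123361.
Step 4: Compare |C| = 139871 to 123361: violated.
The claimed |C| lies above the Hamming bound, so no 4-ary code of length 11 with d ≥ 3 can have 139871 codewords.


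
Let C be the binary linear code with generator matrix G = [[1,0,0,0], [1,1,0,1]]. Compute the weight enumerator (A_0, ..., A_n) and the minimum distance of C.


Weight distribution: A_0 = 1, A_1 = 1, A_2 = 1, A_3 = 1. Minimum distance d = 1.

Enumerate all 2^2 = 4 messages m ∈ F_2^2.
For each, compute codeword c = mG in F_2^4, then tally its weight.
  m = 00 → c = 0000, weight = 0.
  m = 10 → c = 1000, weight = 1.
  m = 01 → c = 1101, weight = 3.
  m = 11 → c = 0101, weight = 2.
Tally weights:
  weight 0: 1 codewords.
  weight 1: 1 codewords.
  weight 2: 1 codewords.
  weight 3: 1 codewords.
Minimum distance d = smallest w > 0 with A_w > 0 = 1.
Sanity: Σ A_w = 4 = 2^2 = 4 ✓.


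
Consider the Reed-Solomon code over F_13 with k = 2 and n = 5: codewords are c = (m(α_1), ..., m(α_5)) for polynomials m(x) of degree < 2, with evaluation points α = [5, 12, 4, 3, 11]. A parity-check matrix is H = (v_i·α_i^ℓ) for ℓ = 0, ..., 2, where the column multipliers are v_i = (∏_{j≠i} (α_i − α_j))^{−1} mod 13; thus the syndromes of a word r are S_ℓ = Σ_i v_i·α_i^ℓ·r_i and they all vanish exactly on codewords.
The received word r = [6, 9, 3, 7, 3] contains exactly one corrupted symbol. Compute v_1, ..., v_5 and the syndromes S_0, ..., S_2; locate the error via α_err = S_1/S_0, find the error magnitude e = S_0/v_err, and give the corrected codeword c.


S = (9, 10, 1), error at position 3, error magnitude e = 3, c = [6, 9, 0, 7, 3].

Step 1: column multipliers v_i = (∏_{j≠i}(α_i − α_j))^{−1} mod 13.
  i = 1 (α = 5): (5−12)(5−4)(5−3)(5−11) = (−7)·1·2·(−6) = 84 ≡ 6, so v_1 = 6^{−1} = 11 (mod 13).
  i = 2 (α = 12): (12−5)(12−4)(12−3)(12−11) = 7·8·9·1 = 504 ≡ 10, so v_2 = 10^{−1} = 4 (mod 13).
  i = 3 (α = 4): (4−5)(4−12)(4−3)(4−11) = (−1)·(−8)·1·(−7) = −56 ≡ 9, so v_3 = 9^{−1} = 3 (mod 13).
  i = 4 (α = 3): (3−5)(3−12)(3−4)(3−11) = (−2)·(−9)·(−1)·(−8) = 144 ≡ 1, so v_4 = 1^{−1} = 1 (mod 13).
  i = 5 (α = 11): (11−5)(11−12)(11−4)(11−3) = 6·(−1)·7·8 = −336 ≡ 2, so v_5 = 2^{−1} = 7 (mod 13).
  v = [11, 4, 3, 1, 7].
Step 2: syndromes of r = [6, 9, 3, 7, 3] (all sums mod 13).
  S_0 = Σ v_i r_i = 11·6 + 4·9 + 3·3 + 1·7 + 7·3 = 139 ≡ 9.
  S_1 = Σ v_i α_i r_i = 11·5·6 + 4·12·9 + 3·4·3 + 1·3·7 + 7·11·3 = 1050 ≡ 10.
  α_i^2 mod 13 = [12, 1, 3, 9, 4].
  S_2 = Σ v_i α_i^2 r_i = 11·12·6 + 4·1·9 + 3·3·3 + 1·9·7 + 7·4·3 = 1002 ≡ 1.
  S = (9, 10, 1) ≠ 0, so r is not a codeword (an error is present).
Step 3: locate the error. For a single error e at position i, S_ℓ = v_i·e·α_i^ℓ, so α_err = S_1/S_0.
  S_0^{−1} = 9^{−1} = 3 (mod 13), so α_err = 10·3 = 30 ≡ 4 = α_3. Error position i = 3.
  Consistency check: S_2/S_1 = 1·4 = 4 ≡ 4 = α_err ✓ (single-error assumption holds).
Step 4: error magnitude e = S_0/v_3 = S_0·∏_{j≠3}(α_3 − α_j) = 9·9 = 81 ≡ 3 (mod 13).
Step 5: correct position 3: c_3 = r_3 − e = 3 − 3 ≡ 0 (mod 13). Hence c = [6, 9, 0, 7, 3].
  Check: interpolating c through the α_i gives m(x) = 2 + 6·x (degree < 2) with m(α_i) = c_i for every i, so c is indeed a codeword.


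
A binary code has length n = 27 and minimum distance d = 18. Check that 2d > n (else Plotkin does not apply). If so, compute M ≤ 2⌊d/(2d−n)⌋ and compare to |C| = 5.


Plotkin bound M ≤ 4; given |C| = 5 > bound (violated).

Check applicability: 2d = 36, n = 27.
2d − n = 9 > 0, so Plotkin applies.
Compute d/(2d−n) = 18/9 ≈ 2.0000.
⌊d/(2d−n)⌋ = 2.
Plotkin bound: M ≤ 2·2 = 4.
Given |C| = 5, check: VIOLATED.
This |C| is above the Plotkin bound, so no binary code with n = 27, d = 18 and 5 codewords exists.


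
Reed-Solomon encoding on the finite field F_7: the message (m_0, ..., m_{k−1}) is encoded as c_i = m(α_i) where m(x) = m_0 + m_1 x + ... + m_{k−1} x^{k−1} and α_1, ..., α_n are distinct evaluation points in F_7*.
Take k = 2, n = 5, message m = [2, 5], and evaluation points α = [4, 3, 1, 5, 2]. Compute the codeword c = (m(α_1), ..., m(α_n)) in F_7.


c = [1, 3, 0, 6, 5]

Message polynomial: m(x) = 2 + 5·x (mod 7).
For each evaluation point α_i, compute m(α_i) mod 7:
  α_1 = 4: Horner steps 5 → 1, so m(4) = 1.
  α_2 = 3: Horner steps 5 → 3, so m(3) = 3.
  α_3 = 1: Horner steps 5 → 0, so m(1) = 0.
  α_4 = 5: Horner steps 5 → 6, so m(5) = 6.
  α_5 = 2: Horner steps 5 → 5, so m(2) = 5.
Codeword c = [1, 3, 0, 6, 5] ∈ F_7^5.


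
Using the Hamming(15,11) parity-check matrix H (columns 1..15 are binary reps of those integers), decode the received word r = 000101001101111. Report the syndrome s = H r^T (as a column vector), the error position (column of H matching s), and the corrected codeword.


s = (0, 0, 0, 1)^T, error position = 1, corrected codeword c = 100101001101111

Compute s = H r^T mod 2 one row at a time:
  s_1 = 0 + 1 + 1 + 0 + 1 + 1 + 1 + 1 = 6 ≡ 0 (mod 2).
  s_2 = 1 + 0 + 1 + 0 + 1 + 1 + 1 + 1 = 6 ≡ 0 (mod 2).
  s_3 = 0 + 0 + 1 + 0 + 1 + 0 + 1 + 1 = 4 ≡ 0 (mod 2).
  s_4 = 0 + 0 + 0 + 0 + 1 + 0 + 1 + 1 = 3 ≡ 1 (mod 2).
s = (0, 0, 0, 1)^T — this equals column 1 of H (binary 0001), so error is at position 1.
Correct: flip bit 1 of r = 000101001101111 to get c = 100101001101111.


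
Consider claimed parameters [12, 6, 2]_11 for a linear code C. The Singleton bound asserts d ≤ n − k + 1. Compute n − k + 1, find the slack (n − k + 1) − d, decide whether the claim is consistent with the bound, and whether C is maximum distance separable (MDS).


Singleton RHS = n − k + 1 = 7, slack = 5, bound satisfied, not MDS.

Singleton bound: d ≤ n − k + 1.
Here n = 12, k = 6, so n − k + 1 = 7.
Given d = 2, check d ≤ 7: YES.
Slack = (n − k + 1) − d = 5.
The code is NOT MDS (slack = 5 > 0).
Description: the claimed parameters are [12, 6, 2]_11; such a code would be non-MDS.


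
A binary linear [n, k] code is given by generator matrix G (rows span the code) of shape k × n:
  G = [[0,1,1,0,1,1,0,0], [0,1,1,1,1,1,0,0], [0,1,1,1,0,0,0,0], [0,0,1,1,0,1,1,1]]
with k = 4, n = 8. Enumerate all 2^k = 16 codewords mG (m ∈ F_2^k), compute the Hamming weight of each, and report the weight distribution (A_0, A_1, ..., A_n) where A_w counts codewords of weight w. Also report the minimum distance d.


Weight distribution: A_0 = 1, A_1 = 1, A_2 = 2, A_3 = 2, A_4 = 5, A_5 = 5. Minimum distance d = 1.

Enumerate all 2^4 = 16 messages m ∈ F_2^4.
For each, compute codeword c = mG in F_2^8, then tally its weight.
  m = 0000 → c = 00000000, weight = 0.
  m = 1000 → c = 01101100, weight = 4.
  m = 0100 → c = 01111100, weight = 5.
  m = 1100 → c = 00010000, weight = 1.
  m = 0010 → c = 01110000, weight = 3.
  m = 1010 → c = 00011100, weight = 3.
  m = 0110 → c = 00001100, weight = 2.
  m = 1110 → c = 01100000, weight = 2.
  m = 0001 → c = 00110111, weight = 5.
  m = 1001 → c = 01011011, weight = 5.
  m = 0101 → c = 01001011, weight = 4.
  m = 1101 → c = 00100111, weight = 4.
  m = 0011 → c = 01000111, weight = 4.
  m = 1011 → c = 00101011, weight = 4.
  m = 0111 → c = 00111011, weight = 5.
  m = 1111 → c = 01010111, weight = 5.
Tally weights:
  weight 0: 1 codewords.
  weight 1: 1 codewords.
  weight 2: 2 codewords.
  weight 3: 2 codewords.
  weight 4: 5 codewords.
  weight 5: 5 codewords.
Minimum distance d = smallest w > 0 with A_w > 0 = 1.
Sanity: Σ A_w = 16 = 2^4 = 16 ✓.


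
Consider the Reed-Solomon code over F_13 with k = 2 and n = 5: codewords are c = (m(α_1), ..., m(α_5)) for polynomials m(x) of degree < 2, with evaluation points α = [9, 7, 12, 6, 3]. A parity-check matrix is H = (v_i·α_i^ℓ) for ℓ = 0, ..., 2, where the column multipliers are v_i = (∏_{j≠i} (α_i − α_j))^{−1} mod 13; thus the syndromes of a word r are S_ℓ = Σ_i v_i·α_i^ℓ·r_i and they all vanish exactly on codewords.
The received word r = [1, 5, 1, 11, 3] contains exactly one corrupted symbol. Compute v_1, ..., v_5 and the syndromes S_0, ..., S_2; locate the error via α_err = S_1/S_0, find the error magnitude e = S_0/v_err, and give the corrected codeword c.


S = (11, 8, 7), error at position 1, error magnitude e = 8, c = [6, 5, 1, 11, 3].

Step 1: column multipliers v_i = (∏_{j≠i}(α_i − α_j))^{−1} mod 13.
  i = 1 (α = 9): (9−7)(9−12)(9−6)(9−3) = 2·(−3)·3·6 = −108 ≡ 9, so v_1 = 9^{−1} = 3 (mod 13).
  i = 2 (α = 7): (7−9)(7−12)(7−6)(7−3) = (−2)·(−5)·1·4 = 40 ≡ 1, so v_2 = 1^{−1} = 1 (mod 13).
  i = 3 (α = 12): (12−9)(12−7)(12−6)(12−3) = 3·5·6·9 = 810 ≡ 4, so v_3 = 4^{−1} = 10 (mod 13).
  i = 4 (α = 6): (6−9)(6−7)(6−12)(6−3) = (−3)·(−1)·(−6)·3 = −54 ≡ 11, so v_4 = 11^{−1} = 6 (mod 13).
  i = 5 (α = 3): (3−9)(3−7)(3−12)(3−6) = (−6)·(−4)·(−9)·(−3) = 648 ≡ 11, so v_5 = 11^{−1} = 6 (mod 13).
  v = [3, 1, 10, 6, 6].
Step 2: syndromes of r = [1, 5, 1, 11, 3] (all sums mod 13).
  S_0 = Σ v_i r_i = 3·1 + 1·5 + 10·1 + 6·11 + 6·3 = 102 ≡ 11.
  S_1 = Σ v_i α_i r_i = 3·9·1 + 1·7·5 + 10·12·1 + 6·6·11 + 6·3·3 = 632 ≡ 8.
  α_i^2 mod 13 = [3, 10, 1, 10, 9].
  S_2 = Σ v_i α_i^2 r_i = 3·3·1 + 1·10·5 + 10·1·1 + 6·10·11 + 6·9·3 = 891 ≡ 7.
  S = (11, 8, 7) ≠ 0, so r is not a codeword (an error is present).
Step 3: locate the error. For a single error e at position i, S_ℓ = v_i·e·α_i^ℓ, so α_err = S_1/S_0.
  S_0^{−1} = 11^{−1} = 6 (mod 13), so α_err = 8·6 = 48 ≡ 9 = α_1. Error position i = 1.
  Consistency check: S_2/S_1 = 7·5 = 35 ≡ 9 = α_err ✓ (single-error assumption holds).
Step 4: error magnitude e = S_0/v_1 = S_0·∏_{j≠1}(α_1 − α_j) = 11·9 = 99 ≡ 8 (mod 13).
Step 5: correct position 1: c_1 = r_1 − e = 1 − 8 ≡ 6 (mod 13). Hence c = [6, 5, 1, 11, 3].
  Check: interpolating c through the α_i gives m(x) = 8 + 7·x (degree < 2) with m(α_i) = c_i for every i, so c is indeed a codeword.


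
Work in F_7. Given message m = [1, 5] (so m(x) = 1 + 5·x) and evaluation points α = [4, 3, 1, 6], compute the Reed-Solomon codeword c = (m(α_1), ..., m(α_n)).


c = [0, 2, 6, 3]

Message polynomial: m(x) = 1 + 5·x (mod 7).
For each evaluation point α_i, compute m(α_i) mod 7:
  α_1 = 4: Horner steps 5 → 0, so m(4) = 0.
  α_2 = 3: Horner steps 5 → 2, so m(3) = 2.
  α_3 = 1: Horner steps 5 → 6, so m(1) = 6.
  α_4 = 6: Horner steps 5 → 3, so m(6) = 3.
Codeword c = [0, 2, 6, 3] ∈ F_7^4.


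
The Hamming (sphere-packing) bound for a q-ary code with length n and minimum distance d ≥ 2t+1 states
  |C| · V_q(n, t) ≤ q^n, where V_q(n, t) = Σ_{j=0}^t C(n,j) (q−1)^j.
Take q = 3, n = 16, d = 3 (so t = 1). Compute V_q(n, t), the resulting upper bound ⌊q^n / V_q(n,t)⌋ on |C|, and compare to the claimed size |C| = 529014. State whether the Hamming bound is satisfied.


V_q(n, t) = 33, q^n = 43046721, Hamming bound = 1304446, |C| = 529014 ≤ bound (satisfied).

Step 1: Compute V_q(n, t) = Σ_{j=0}^1 C(n, j) (q−1)^j.
  j = 0: C(16,0)·(2)^0 = 1·1 = 1.
  j = 1: C(16,1)·(2)^1 = 16·2 = 32.
  V_q(n, t) = 1 + 32 = 33.
Step 2: q^n = 3^16 = 43046721.
Step 3: Hamming bound ⌊q^n / V_q(n,t)⌋ = ⌊43046721/33⌋ = 1304446.
Step 4: Compare |C| = 529014 to 1304446: satisfied.
The claimed |C| lies below the Hamming bound.


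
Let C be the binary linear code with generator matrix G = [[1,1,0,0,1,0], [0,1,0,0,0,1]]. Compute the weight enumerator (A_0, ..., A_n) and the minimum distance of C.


Weight distribution: A_0 = 1, A_2 = 1, A_3 = 2. Minimum distance d = 2.

Enumerate all 2^2 = 4 messages m ∈ F_2^2.
For each, compute codeword c = mG in F_2^6, then tally its weight.
  m = 00 → c = 000000, weight = 0.
  m = 10 → c = 110010, weight = 3.
  m = 01 → c = 010001, weight = 2.
  m = 11 → c = 100011, weight = 3.
Tally weights:
  weight 0: 1 codewords.
  weight 2: 1 codewords.
  weight 3: 2 codewords.
Minimum distance d = smallest w > 0 with A_w > 0 = 2.
Sanity: Σ A_w = 4 = 2^2 = 4 ✓.


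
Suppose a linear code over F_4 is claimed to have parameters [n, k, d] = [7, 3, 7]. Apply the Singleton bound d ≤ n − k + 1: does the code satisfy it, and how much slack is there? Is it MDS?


Singleton RHS = n − k + 1 = 5, slack = -2, bound violated (no such code; not MDS).

Singleton bound: d ≤ n − k + 1.
Here n = 7, k = 3, so n − k + 1 = 5.
Given d = 7, check d ≤ 5: NO.
Slack = (n − k + 1) − d = -2.
The slack is negative: d = 7 exceeds n − k + 1 = 5 by 2, so the Singleton bound is violated and no linear [7, 3, 7]_4 code can exist. In particular it is not MDS (MDS requires d = n − k + 1 exactly).
Description: the claimed parameters are [7, 3, 7]_4; such a code would be impossible (violates the Singleton bound).


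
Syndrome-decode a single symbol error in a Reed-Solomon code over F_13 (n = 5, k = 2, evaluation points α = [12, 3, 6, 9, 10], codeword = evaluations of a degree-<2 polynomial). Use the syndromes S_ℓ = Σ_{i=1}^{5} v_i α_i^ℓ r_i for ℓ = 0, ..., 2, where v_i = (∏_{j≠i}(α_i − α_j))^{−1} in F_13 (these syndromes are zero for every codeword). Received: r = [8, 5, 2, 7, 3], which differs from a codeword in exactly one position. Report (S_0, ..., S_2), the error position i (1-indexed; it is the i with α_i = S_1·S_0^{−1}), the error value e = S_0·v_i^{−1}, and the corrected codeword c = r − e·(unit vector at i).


S = (7, 3, 5), error at position 3, error magnitude e = 9, c = [8, 5, 6, 7, 3].

Step 1: column multipliers v_i = (∏_{j≠i}(α_i − α_j))^{−1} mod 13.
  i = 1 (α = 12): (12−3)(12−6)(12−9)(12−10) = 9·6·3·2 = 324 ≡ 12, so v_1 = 12^{−1} = 12 (mod 13).
  i = 2 (α = 3): (3−12)(3−6)(3−9)(3−10) = (−9)·(−3)·(−6)·(−7) = 1134 ≡ 3, so v_2 = 3^{−1} = 9 (mod 13).
  i = 3 (α = 6): (6−12)(6−3)(6−9)(6−10) = (−6)·3·(−3)·(−4) = −216 ≡ 5, so v_3 = 5^{−1} = 8 (mod 13).
  i = 4 (α = 9): (9−12)(9−3)(9−6)(9−10) = (−3)·6·3·(−1) = 54 ≡ 2, so v_4 = 2^{−1} = 7 (mod 13).
  i = 5 (α = 10): (10−12)(10−3)(10−6)(10−9) = (−2)·7·4·1 = −56 ≡ 9, so v_5 = 9^{−1} = 3 (mod 13).
  v = [12, 9, 8, 7, 3].
Step 2: syndromes of r = [8, 5, 2, 7, 3] (all sums mod 13).
  S_0 = Σ v_i r_i = 12·8 + 9·5 + 8·2 + 7·7 + 3·3 = 215 ≡ 7.
  S_1 = Σ v_i α_i r_i = 12·12·8 + 9·3·5 + 8·6·2 + 7·9·7 + 3·10·3 = 1914 ≡ 3.
  α_i^2 mod 13 = [1, 9, 10, 3, 9].
  S_2 = Σ v_i α_i^2 r_i = 12·1·8 + 9·9·5 + 8·10·2 + 7·3·7 + 3·9·3 = 889 ≡ 5.
  S = (7, 3, 5) ≠ 0, so r is not a codeword (an error is present).
Step 3: locate the error. For a single error e at position i, S_ℓ = v_i·e·α_i^ℓ, so α_err = S_1/S_0.
  S_0^{−1} = 7^{−1} = 2 (mod 13), so α_err = 3·2 = 6 ≡ 6 = α_3. Error position i = 3.
  Consistency check: S_2/S_1 = 5·9 = 45 ≡ 6 = α_err ✓ (single-error assumption holds).
Step 4: error magnitude e = S_0/v_3 = S_0·∏_{j≠3}(α_3 − α_j) = 7·5 = 35 ≡ 9 (mod 13).
Step 5: correct position 3: c_3 = r_3 − e = 2 − 9 ≡ 6 (mod 13). Hence c = [8, 5, 6, 7, 3].
  Check: interpolating c through the α_i gives m(x) = 4 + 9·x (degree < 2) with m(α_i) = c_i for every i, so c is indeed a codeword.


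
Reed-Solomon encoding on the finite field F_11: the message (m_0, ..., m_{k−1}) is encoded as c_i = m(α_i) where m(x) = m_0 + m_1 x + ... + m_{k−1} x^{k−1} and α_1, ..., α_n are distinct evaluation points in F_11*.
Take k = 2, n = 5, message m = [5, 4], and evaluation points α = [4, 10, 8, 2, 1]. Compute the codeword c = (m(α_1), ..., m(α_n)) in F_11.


c = [10, 1, 4, 2, 9]

Message polynomial: m(x) = 5 + 4·x (mod 11).
For each evaluation point α_i, compute m(α_i) mod 11:
  α_1 = 4: Horner steps 4 → 10, so m(4) = 10.
  α_2 = 10: Horner steps 4 → 1, so m(10) = 1.
  α_3 = 8: Horner steps 4 → 4, so m(8) = 4.
  α_4 = 2: Horner steps 4 → 2, so m(2) = 2.
  α_5 = 1: Horner steps 4 → 9, so m(1) = 9.
Codeword c = [10, 1, 4, 2, 9] ∈ F_11^5.


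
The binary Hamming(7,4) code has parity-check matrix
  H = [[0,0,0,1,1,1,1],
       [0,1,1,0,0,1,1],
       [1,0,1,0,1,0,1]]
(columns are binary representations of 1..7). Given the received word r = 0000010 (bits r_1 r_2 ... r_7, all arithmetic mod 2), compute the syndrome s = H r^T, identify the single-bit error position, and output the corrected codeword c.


s = (1, 1, 0)^T, error position = 6, corrected codeword c = 0000000

Compute s = H r^T mod 2 one row at a time:
  s_1 = 0 + 0 + 1 + 0 = 1 ≡ 1 (mod 2).
  s_2 = 0 + 0 + 1 + 0 = 1 ≡ 1 (mod 2).
  s_3 = 0 + 0 + 0 + 0 = 0 ≡ 0 (mod 2).
s = (1, 1, 0)^T — this equals column 6 of H (binary 110), so error is at position 6.
Correct: flip bit 6 of r = 0000010 to get c = 0000000.


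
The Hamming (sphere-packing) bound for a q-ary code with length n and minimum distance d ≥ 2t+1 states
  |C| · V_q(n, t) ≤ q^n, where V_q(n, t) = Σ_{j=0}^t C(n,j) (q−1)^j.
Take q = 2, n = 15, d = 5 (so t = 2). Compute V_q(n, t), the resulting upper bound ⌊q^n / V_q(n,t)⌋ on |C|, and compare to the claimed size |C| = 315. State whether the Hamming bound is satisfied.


V_q(n, t) = 121, q^n = 32768, Hamming bound = 270, |C| = 315 > bound (violated).

Step 1: Compute V_q(n, t) = Σ_{j=0}^2 C(n, j) (q−1)^j.
  j = 0: C(15,0)·(1)^0 = 1·1 = 1.
  j = 1: C(15,1)·(1)^1 = 15·1 = 15.
  j = 2: C(15,2)·(1)^2 = 105·1 = 105.
  V_q(n, t) = 1 + 15 + 105 = 121.
Step 2: q^n = 2^15 = 32768.
Step 3: Hamming bound ⌊q^n / V_q(n,t)⌋ = ⌊32768/121⌋ = 270.
Step 4: Compare |C| = 315 to 270: violated.
The claimed |C| lies above the Hamming bound, so no 2-ary code of length 15 with d ≥ 5 can have 315 codewords.


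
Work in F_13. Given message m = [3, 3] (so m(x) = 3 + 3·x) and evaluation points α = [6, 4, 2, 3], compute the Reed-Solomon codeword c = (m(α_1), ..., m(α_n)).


c = [8, 2, 9, 12]

Message polynomial: m(x) = 3 + 3·x (mod 13).
For each evaluation point α_i, compute m(α_i) mod 13:
  α_1 = 6: Horner steps 3 → 8, so m(6) = 8.
  α_2 = 4: Horner steps 3 → 2, so m(4) = 2.
  α_3 = 2: Horner steps 3 → 9, so m(2) = 9.
  α_4 = 3: Horner steps 3 → 12, so m(3) = 12.
Codeword c = [8, 2, 9, 12] ∈ F_13^4.


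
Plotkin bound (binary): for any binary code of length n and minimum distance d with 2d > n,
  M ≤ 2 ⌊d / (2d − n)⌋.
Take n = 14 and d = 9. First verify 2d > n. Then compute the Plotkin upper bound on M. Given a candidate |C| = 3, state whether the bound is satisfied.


Plotkin bound M ≤ 4; given |C| = 3 ≤ bound (satisfied).

Check applicability: 2d = 18, n = 14.
2d − n = 4 > 0, so Plotkin applies.
Compute d/(2d−n) = 9/4 ≈ 2.2500.
⌊d/(2d−n)⌋ = 2.
Plotkin bound: M ≤ 2·2 = 4.
Given |C| = 3, check: satisfied.
This |C| is below the Plotkin bound.


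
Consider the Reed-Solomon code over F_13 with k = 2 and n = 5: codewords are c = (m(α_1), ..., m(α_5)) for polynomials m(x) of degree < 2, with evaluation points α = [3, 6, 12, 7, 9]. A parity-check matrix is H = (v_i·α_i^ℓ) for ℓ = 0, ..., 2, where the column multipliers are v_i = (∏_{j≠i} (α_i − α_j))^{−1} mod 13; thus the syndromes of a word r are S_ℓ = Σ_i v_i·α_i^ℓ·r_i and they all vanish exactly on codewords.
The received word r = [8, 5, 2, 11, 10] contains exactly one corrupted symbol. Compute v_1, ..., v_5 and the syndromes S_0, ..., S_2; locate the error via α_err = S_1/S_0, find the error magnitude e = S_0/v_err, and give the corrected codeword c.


S = (9, 1, 3), error at position 1, error magnitude e = 8, c = [0, 5, 2, 11, 10].

Step 1: column multipliers v_i = (∏_{j≠i}(α_i − α_j))^{−1} mod 13.
  i = 1 (α = 3): (3−6)(3−12)(3−7)(3−9) = (−3)·(−9)·(−4)·(−6) = 648 ≡ 11, so v_1 = 11^{−1} = 6 (mod 13).
  i = 2 (α = 6): (6−3)(6−12)(6−7)(6−9) = 3·(−6)·(−1)·(−3) = −54 ≡ 11, so v_2 = 11^{−1} = 6 (mod 13).
  i = 3 (α = 12): (12−3)(12−6)(12−7)(12−9) = 9·6·5·3 = 810 ≡ 4, so v_3 = 4^{−1} = 10 (mod 13).
  i = 4 (α = 7): (7−3)(7−6)(7−12)(7−9) = 4·1·(−5)·(−2) = 40 ≡ 1, so v_4 = 1^{−1} = 1 (mod 13).
  i = 5 (α = 9): (9−3)(9−6)(9−12)(9−7) = 6·3·(−3)·2 = −108 ≡ 9, so v_5 = 9^{−1} = 3 (mod 13).
  v = [6, 6, 10, 1, 3].
Step 2: syndromes of r = [8, 5, 2, 11, 10] (all sums mod 13).
  S_0 = Σ v_i r_i = 6·8 + 6·5 + 10·2 + 1·11 + 3·10 = 139 ≡ 9.
  S_1 = Σ v_i α_i r_i = 6·3·8 + 6·6·5 + 10·12·2 + 1·7·11 + 3·9·10 = 911 ≡ 1.
  α_i^2 mod 13 = [9, 10, 1, 10, 3].
  S_2 = Σ v_i α_i^2 r_i = 6·9·8 + 6·10·5 + 10·1·2 + 1·10·11 + 3·3·10 = 952 ≡ 3.
  S = (9, 1, 3) ≠ 0, so r is not a codeword (an error is present).
Step 3: locate the error. For a single error e at position i, S_ℓ = v_i·e·α_i^ℓ, so α_err = S_1/S_0.
  S_0^{−1} = 9^{−1} = 3 (mod 13), so α_err = 1·3 = 3 ≡ 3 = α_1. Error position i = 1.
  Consistency check: S_2/S_1 = 3·1 = 3 ≡ 3 = α_err ✓ (single-error assumption holds).
Step 4: error magnitude e = S_0/v_1 = S_0·∏_{j≠1}(α_1 − α_j) = 9·11 = 99 ≡ 8 (mod 13).
Step 5: correct position 1: c_1 = r_1 − e = 8 − 8 ≡ 0 (mod 13). Hence c = [0, 5, 2, 11, 10].
  Check: interpolating c through the α_i gives m(x) = 8 + 6·x (degree < 2) with m(α_i) = c_i for every i, so c is indeed a codeword.


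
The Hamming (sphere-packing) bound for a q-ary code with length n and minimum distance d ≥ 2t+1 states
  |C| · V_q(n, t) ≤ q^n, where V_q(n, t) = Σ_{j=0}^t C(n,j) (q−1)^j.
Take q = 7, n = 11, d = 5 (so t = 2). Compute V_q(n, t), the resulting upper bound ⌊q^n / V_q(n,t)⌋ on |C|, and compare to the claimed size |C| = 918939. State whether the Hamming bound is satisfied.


V_q(n, t) = 2047, q^n = 1977326743, Hamming bound = 965963, |C| = 918939 ≤ bound (satisfied).

Step 1: Compute V_q(n, t) = Σ_{j=0}^2 C(n, j) (q−1)^j.
  j = 0: C(11,0)·(6)^0 = 1·1 = 1.
  j = 1: C(11,1)·(6)^1 = 11·6 = 66.
  j = 2: C(11,2)·(6)^2 = 55·36 = 1980.
  V_q(n, t) = 1 + 66 + 1980 = 2047.
Step 2: q^n = 7^11 = 1977326743.
Step 3: Hamming bound ⌊q^n / V_q(n,t)⌋ = ⌊1977326743/2047⌋ = 965963.
Step 4: Compare |C| = 918939 to 965963: satisfied.
The claimed |C| lies below the Hamming bound.


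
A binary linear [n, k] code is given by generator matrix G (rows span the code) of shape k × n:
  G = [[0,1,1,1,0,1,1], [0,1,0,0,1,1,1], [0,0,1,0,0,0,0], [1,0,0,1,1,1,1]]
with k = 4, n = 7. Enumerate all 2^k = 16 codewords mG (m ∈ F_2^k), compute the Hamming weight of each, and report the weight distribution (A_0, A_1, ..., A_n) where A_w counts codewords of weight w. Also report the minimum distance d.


Weight distribution: A_0 = 1, A_1 = 1, A_2 = 1, A_3 = 4, A_4 = 5, A_5 = 3, A_6 = 1. Minimum distance d = 1.

Enumerate all 2^4 = 16 messages m ∈ F_2^4.
For each, compute codeword c = mG in F_2^7, then tally its weight.
  m = 0000 → c = 0000000, weight = 0.
  m = 1000 → c = 0111011, weight = 5.
  m = 0100 → c = 0100111, weight = 4.
  m = 1100 → c = 0011100, weight = 3.
  m = 0010 → c = 0010000, weight = 1.
  m = 1010 → c = 0101011, weight = 4.
  m = 0110 → c = 0110111, weight = 5.
  m = 1110 → c = 0001100, weight = 2.
  m = 0001 → c = 1001111, weight = 5.
  m = 1001 → c = 1110100, weight = 4.
  m = 0101 → c = 1101000, weight = 3.
  m = 1101 → c = 1010011, weight = 4.
  m = 0011 → c = 1011111, weight = 6.
  m = 1011 → c = 1100100, weight = 3.
  m = 0111 → c = 1111000, weight = 4.
  m = 1111 → c = 1000011, weight = 3.
Tally weights:
  weight 0: 1 codewords.
  weight 1: 1 codewords.
  weight 2: 1 codewords.
  weight 3: 4 codewords.
  weight 4: 5 codewords.
  weight 5: 3 codewords.
  weight 6: 1 codewords.
Minimum distance d = smallest w > 0 with A_w > 0 = 1.
Sanity: Σ A_w = 16 = 2^4 = 16 ✓.


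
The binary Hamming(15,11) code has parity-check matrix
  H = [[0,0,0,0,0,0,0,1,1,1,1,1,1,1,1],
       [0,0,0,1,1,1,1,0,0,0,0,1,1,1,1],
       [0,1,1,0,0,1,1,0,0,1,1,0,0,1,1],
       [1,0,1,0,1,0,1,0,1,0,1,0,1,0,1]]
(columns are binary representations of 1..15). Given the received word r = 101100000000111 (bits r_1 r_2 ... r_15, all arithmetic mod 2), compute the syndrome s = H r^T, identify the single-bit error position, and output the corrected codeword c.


s = (1, 0, 1, 0)^T, error position = 10, corrected codeword c = 101100000100111

Compute s = H r^T mod 2 one row at a time:
  s_1 = 0 + 0 + 0 + 0 + 0 + 1 + 1 + 1 = 3 ≡ 1 (mod 2).
  s_2 = 1 + 0 + 0 + 0 + 0 + 1 + 1 + 1 = 4 ≡ 0 (mod 2).
  s_3 = 0 + 1 + 0 + 0 + 0 + 0 + 1 + 1 = 3 ≡ 1 (mod 2).
  s_4 = 1 + 1 + 0 + 0 + 0 + 0 + 1 + 1 = 4 ≡ 0 (mod 2).
s = (1, 0, 1, 0)^T — this equals column 10 of H (binary 1010), so error is at position 10.
Correct: flip bit 10 of r = 101100000000111 to get c = 101100000100111.


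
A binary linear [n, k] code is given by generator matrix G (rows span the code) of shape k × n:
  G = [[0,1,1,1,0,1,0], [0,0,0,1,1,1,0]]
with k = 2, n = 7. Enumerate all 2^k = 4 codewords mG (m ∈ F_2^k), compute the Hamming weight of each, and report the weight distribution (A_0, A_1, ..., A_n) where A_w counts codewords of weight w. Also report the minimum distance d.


Weight distribution: A_0 = 1, A_3 = 2, A_4 = 1. Minimum distance d = 3.

Enumerate all 2^2 = 4 messages m ∈ F_2^2.
For each, compute codeword c = mG in F_2^7, then tally its weight.
  m = 00 → c = 0000000, weight = 0.
  m = 10 → c = 0111010, weight = 4.
  m = 01 → c = 0001110, weight = 3.
  m = 11 → c = 0110100, weight = 3.
Tally weights:
  weight 0: 1 codewords.
  weight 3: 2 codewords.
  weight 4: 1 codewords.
Minimum distance d = smallest w > 0 with A_w > 0 = 3.
Sanity: Σ A_w = 4 = 2^2 = 4 ✓.


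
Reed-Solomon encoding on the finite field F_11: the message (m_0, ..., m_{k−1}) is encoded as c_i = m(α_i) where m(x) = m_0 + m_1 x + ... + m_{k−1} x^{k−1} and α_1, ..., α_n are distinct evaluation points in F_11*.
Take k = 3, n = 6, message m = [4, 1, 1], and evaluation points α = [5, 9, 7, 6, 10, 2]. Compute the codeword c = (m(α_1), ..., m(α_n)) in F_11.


c = [1, 6, 5, 2, 4, 10]

Message polynomial: m(x) = 4 + 1·x + 1·x^2 (mod 11).
For each evaluation point α_i, compute m(α_i) mod 11:
  α_1 = 5: Horner steps 1 → 6 → 1, so m(5) = 1.
  α_2 = 9: Horner steps 1 → 10 → 6, so m(9) = 6.
  α_3 = 7: Horner steps 1 → 8 → 5, so m(7) = 5.
  α_4 = 6: Horner steps 1 → 7 → 2, so m(6) = 2.
  α_5 = 10: Horner steps 1 → 0 → 4, so m(10) = 4.
  α_6 = 2: Horner steps 1 → 3 → 10, so m(2) = 10.
Codeword c = [1, 6, 5, 2, 4, 10] ∈ F_11^6.


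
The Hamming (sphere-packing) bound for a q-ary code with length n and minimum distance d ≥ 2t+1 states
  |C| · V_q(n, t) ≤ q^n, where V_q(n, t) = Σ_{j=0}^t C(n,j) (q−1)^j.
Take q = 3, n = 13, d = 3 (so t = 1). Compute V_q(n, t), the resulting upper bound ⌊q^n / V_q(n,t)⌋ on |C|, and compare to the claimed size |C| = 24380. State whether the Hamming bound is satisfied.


V_q(n, t) = 27, q^n = 1594323, Hamming bound = 59049, |C| = 24380 ≤ bound (satisfied).

Step 1: Compute V_q(n, t) = Σ_{j=0}^1 C(n, j) (q−1)^j.
  j = 0: C(13,0)·(2)^0 = 1·1 = 1.
  j = 1: C(13,1)·(2)^1 = 13·2 = 26.
  V_q(n, t) = 1 + 26 = 27.
Step 2: q^n = 3^13 = 1594323.
Step 3: Hamming bound ⌊q^n / V_q(n,t)⌋ = ⌊1594323/27⌋ = 59049.
Step 4: Compare |C| = 24380 to 59049: satisfied.
The claimed |C| lies below the Hamming bound.


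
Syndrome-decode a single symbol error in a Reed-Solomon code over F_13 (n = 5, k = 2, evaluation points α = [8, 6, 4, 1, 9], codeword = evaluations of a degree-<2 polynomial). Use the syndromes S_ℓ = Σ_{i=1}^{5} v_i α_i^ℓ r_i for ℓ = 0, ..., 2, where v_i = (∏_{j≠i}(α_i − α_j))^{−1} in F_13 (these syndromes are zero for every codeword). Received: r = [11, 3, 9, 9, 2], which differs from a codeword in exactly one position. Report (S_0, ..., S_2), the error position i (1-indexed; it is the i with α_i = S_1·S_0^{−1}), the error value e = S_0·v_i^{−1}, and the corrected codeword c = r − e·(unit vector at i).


S = (4, 3, 12), error at position 3, error magnitude e = 1, c = [11, 3, 8, 9, 2].

Step 1: column multipliers v_i = (∏_{j≠i}(α_i − α_j))^{−1} mod 13.
  i = 1 (α = 8): (8−6)(8−4)(8−1)(8−9) = 2·4·7·(−1) = −56 ≡ 9, so v_1 = 9^{−1} = 3 (mod 13).
  i = 2 (α = 6): (6−8)(6−4)(6−1)(6−9) = (−2)·2·5·(−3) = 60 ≡ 8, so v_2 = 8^{−1} = 5 (mod 13).
  i = 3 (α = 4): (4−8)(4−6)(4−1)(4−9) = (−4)·(−2)·3·(−5) = −120 ≡ 10, so v_3 = 10^{−1} = 4 (mod 13).
  i = 4 (α = 1): (1−8)(1−6)(1−4)(1−9) = (−7)·(−5)·(−3)·(−8) = 840 ≡ 8, so v_4 = 8^{−1} = 5 (mod 13).
  i = 5 (α = 9): (9−8)(9−6)(9−4)(9−1) = 1·3·5·8 = 120 ≡ 3, so v_5 = 3^{−1} = 9 (mod 13).
  v = [3, 5, 4, 5, 9].
Step 2: syndromes of r = [11, 3, 9, 9, 2] (all sums mod 13).
  S_0 = Σ v_i r_i = 3·11 + 5·3 + 4·9 + 5·9 + 9·2 = 147 ≡ 4.
  S_1 = Σ v_i α_i r_i = 3·8·11 + 5·6·3 + 4·4·9 + 5·1·9 + 9·9·2 = 705 ≡ 3.
  α_i^2 mod 13 = [12, 10, 3, 1, 3].
  S_2 = Σ v_i α_i^2 r_i = 3·12·11 + 5·10·3 + 4·3·9 + 5·1·9 + 9·3·2 = 753 ≡ 12.
  S = (4, 3, 12) ≠ 0, so r is not a codeword (an error is present).
Step 3: locate the error. For a single error e at position i, S_ℓ = v_i·e·α_i^ℓ, so α_err = S_1/S_0.
  S_0^{−1} = 4^{−1} = 10 (mod 13), so α_err = 3·10 = 30 ≡ 4 = α_3. Error position i = 3.
  Consistency check: S_2/S_1 = 12·9 = 108 ≡ 4 = α_err ✓ (single-error assumption holds).
Step 4: error magnitude e = S_0/v_3 = S_0·∏_{j≠3}(α_3 − α_j) = 4·10 = 40 ≡ 1 (mod 13).
Step 5: correct position 3: c_3 = r_3 − e = 9 − 1 ≡ 8 (mod 13). Hence c = [11, 3, 8, 9, 2].
  Check: interpolating c through the α_i gives m(x) = 5 + 4·x (degree < 2) with m(α_i) = c_i for every i, so c is indeed a codeword.


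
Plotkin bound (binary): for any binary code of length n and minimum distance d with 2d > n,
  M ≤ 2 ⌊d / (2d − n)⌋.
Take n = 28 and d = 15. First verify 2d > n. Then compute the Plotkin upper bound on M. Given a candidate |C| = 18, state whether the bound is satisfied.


Plotkin bound M ≤ 14; given |C| = 18 > bound (violated).

Check applicability: 2d = 30, n = 28.
2d − n = 2 > 0, so Plotkin applies.
Compute d/(2d−n) = 15/2 ≈ 7.5000.
⌊d/(2d−n)⌋ = 7.
Plotkin bound: M ≤ 2·7 = 14.
Given |C| = 18, check: VIOLATED.
This |C| is above the Plotkin bound, so no binary code with n = 28, d = 15 and 18 codewords exists.


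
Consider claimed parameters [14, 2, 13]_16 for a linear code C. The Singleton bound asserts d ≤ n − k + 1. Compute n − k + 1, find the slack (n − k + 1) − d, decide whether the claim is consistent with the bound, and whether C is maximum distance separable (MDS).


Singleton RHS = n − k + 1 = 13, slack = 0, bound satisfied, MDS.

Singleton bound: d ≤ n − k + 1.
Here n = 14, k = 2, so n − k + 1 = 13.
Given d = 13, check d ≤ 13: YES.
Slack = (n − k + 1) − d = 0.
The code is MDS (slack = 0).
Description: the claimed parameters are [14, 2, 13]_16; such a code would be MDS (meets Singleton bound).


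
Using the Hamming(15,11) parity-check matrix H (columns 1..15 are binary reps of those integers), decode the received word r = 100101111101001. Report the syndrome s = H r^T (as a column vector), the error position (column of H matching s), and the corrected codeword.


s = (1, 1, 0, 0)^T, error position = 12, corrected codeword c = 100101111100001

Compute s = H r^T mod 2 one row at a time:
  s_1 = 1 + 1 + 1 + 0 + 1 + 0 + 0 + 1 = 5 ≡ 1 (mod 2).
  s_2 = 1 + 0 + 1 + 1 + 1 + 0 + 0 + 1 = 5 ≡ 1 (mod 2).
  s_3 = 0 + 0 + 1 + 1 + 1 + 0 + 0 + 1 = 4 ≡ 0 (mod 2).
  s_4 = 1 + 0 + 0 + 1 + 1 + 0 + 0 + 1 = 4 ≡ 0 (mod 2).
s = (1, 1, 0, 0)^T — this equals column 12 of H (binary 1100), so error is at position 12.
Correct: flip bit 12 of r = 100101111101001 to get c = 100101111100001.


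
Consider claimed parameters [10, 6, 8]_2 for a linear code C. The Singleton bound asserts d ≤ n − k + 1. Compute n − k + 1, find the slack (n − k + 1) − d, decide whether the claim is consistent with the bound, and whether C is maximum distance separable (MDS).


Singleton RHS = n − k + 1 = 5, slack = -3, bound violated (no such code; not MDS).

Singleton bound: d ≤ n − k + 1.
Here n = 10, k = 6, so n − k + 1 = 5.
Given d = 8, check d ≤ 5: NO.
Slack = (n − k + 1) − d = -3.
The slack is negative: d = 8 exceeds n − k + 1 = 5 by 3, so the Singleton bound is violated and no linear [10, 6, 8]_2 code can exist. In particular it is not MDS (MDS requires d = n − k + 1 exactly).
Description: the claimed parameters are [10, 6, 8]_2; such a code would be impossible (violates the Singleton bound).


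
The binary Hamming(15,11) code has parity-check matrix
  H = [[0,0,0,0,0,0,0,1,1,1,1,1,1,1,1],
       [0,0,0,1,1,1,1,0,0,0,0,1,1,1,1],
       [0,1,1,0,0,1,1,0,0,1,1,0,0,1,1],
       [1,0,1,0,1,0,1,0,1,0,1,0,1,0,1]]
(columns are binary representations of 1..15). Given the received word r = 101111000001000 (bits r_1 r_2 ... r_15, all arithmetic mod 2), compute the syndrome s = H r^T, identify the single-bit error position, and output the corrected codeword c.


s = (1, 0, 0, 1)^T, error position = 9, corrected codeword c = 101111001001000

Compute s = H r^T mod 2 one row at a time:
  s_1 = 0 + 0 + 0 + 0 + 1 + 0 + 0 + 0 = 1 ≡ 1 (mod 2).
  s_2 = 1 + 1 + 1 + 0 + 1 + 0 + 0 + 0 = 4 ≡ 0 (mod 2).
  s_3 = 0 + 1 + 1 + 0 + 0 + 0 + 0 + 0 = 2 ≡ 0 (mod 2).
  s_4 = 1 + 1 + 1 + 0 + 0 + 0 + 0 + 0 = 3 ≡ 1 (mod 2).
s = (1, 0, 0, 1)^T — this equals column 9 of H (binary 1001), so error is at position 9.
Correct: flip bit 9 of r = 101111000001000 to get c = 101111001001000.


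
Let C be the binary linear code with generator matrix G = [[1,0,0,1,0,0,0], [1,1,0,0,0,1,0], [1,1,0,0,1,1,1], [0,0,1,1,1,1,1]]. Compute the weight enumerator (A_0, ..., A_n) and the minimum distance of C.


Weight distribution: A_0 = 1, A_2 = 3, A_3 = 4, A_4 = 3, A_5 = 4, A_6 = 1. Minimum distance d = 2.

Enumerate all 2^4 = 16 messages m ∈ F_2^4.
For each, compute codeword c = mG in F_2^7, then tally its weight.
  m = 0000 → c = 0000000, weight = 0.
  m = 1000 → c = 1001000, weight = 2.
  m = 0100 → c = 1100010, weight = 3.
  m = 1100 → c = 0101010, weight = 3.
  m = 0010 → c = 1100111, weight = 5.
  m = 1010 → c = 0101111, weight = 5.
  m = 0110 → c = 0000101, weight = 2.
  m = 1110 → c = 1001101, weight = 4.
  m = 0001 → c = 0011111, weight = 5.
  m = 1001 → c = 1010111, weight = 5.
  m = 0101 → c = 1111101, weight = 6.
  m = 1101 → c = 0110101, weight = 4.
  m = 0011 → c = 1111000, weight = 4.
  m = 1011 → c = 0110000, weight = 2.
  m = 0111 → c = 0011010, weight = 3.
  m = 1111 → c = 1010010, weight = 3.
Tally weights:
  weight 0: 1 codewords.
  weight 2: 3 codewords.
  weight 3: 4 codewords.
  weight 4: 3 codewords.
  weight 5: 4 codewords.
  weight 6: 1 codewords.
Minimum distance d = smallest w > 0 with A_w > 0 = 2.
Sanity: Σ A_w = 16 = 2^4 = 16 ✓.


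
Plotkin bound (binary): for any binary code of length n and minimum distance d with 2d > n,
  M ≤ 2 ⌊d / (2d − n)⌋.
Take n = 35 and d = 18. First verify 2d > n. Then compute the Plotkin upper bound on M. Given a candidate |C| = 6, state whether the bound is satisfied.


Plotkin bound M ≤ 36; given |C| = 6 ≤ bound (satisfied).

Check applicability: 2d = 36, n = 35.
2d − n = 1 > 0, so Plotkin applies.
Compute d/(2d−n) = 18/1 ≈ 18.0000.
⌊d/(2d−n)⌋ = 18.
Plotkin bound: M ≤ 2·18 = 36.
Given |C| = 6, check: satisfied.
This |C| is below the Plotkin bound.
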